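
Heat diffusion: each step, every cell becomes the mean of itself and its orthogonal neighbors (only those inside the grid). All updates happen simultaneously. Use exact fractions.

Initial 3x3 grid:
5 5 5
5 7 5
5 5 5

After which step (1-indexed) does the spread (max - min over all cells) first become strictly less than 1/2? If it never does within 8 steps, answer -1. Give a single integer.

Step 1: max=11/2, min=5, spread=1/2
Step 2: max=137/25, min=209/40, spread=51/200
  -> spread < 1/2 first at step 2
Step 3: max=12823/2400, min=947/180, spread=589/7200
Step 4: max=79943/15000, min=761081/144000, spread=31859/720000
Step 5: max=45891607/8640000, min=4764721/900000, spread=751427/43200000
Step 6: max=286634687/54000000, min=2747063129/518400000, spread=23149331/2592000000
Step 7: max=165002654263/31104000000, min=17174931889/3240000000, spread=616540643/155520000000
Step 8: max=1031112453983/194400000000, min=9895132008761/1866240000000, spread=17737747379/9331200000000

Answer: 2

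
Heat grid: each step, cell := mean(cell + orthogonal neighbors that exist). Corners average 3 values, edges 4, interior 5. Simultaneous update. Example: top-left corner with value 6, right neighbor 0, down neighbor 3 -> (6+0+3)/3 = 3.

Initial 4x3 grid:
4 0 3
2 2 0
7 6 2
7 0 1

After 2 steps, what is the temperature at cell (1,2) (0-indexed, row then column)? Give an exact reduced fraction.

Step 1: cell (1,2) = 7/4
Step 2: cell (1,2) = 7/4
Full grid after step 2:
  8/3 29/16 5/3
  53/16 263/100 7/4
  1039/240 333/100 21/10
  41/9 377/120 9/4

Answer: 7/4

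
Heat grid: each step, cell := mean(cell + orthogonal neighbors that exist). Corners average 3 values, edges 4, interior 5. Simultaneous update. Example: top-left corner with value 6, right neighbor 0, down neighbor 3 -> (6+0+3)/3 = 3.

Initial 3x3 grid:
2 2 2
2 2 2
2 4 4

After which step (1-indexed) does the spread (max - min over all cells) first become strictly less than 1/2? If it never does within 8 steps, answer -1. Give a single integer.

Step 1: max=10/3, min=2, spread=4/3
Step 2: max=53/18, min=2, spread=17/18
Step 3: max=3007/1080, min=191/90, spread=143/216
Step 4: max=172349/64800, min=2963/1350, spread=1205/2592
  -> spread < 1/2 first at step 4
Step 5: max=10075303/3888000, min=81541/36000, spread=10151/31104
Step 6: max=592229141/233280000, min=22449209/9720000, spread=85517/373248
Step 7: max=35065990927/13996800000, min=2734553671/1166400000, spread=720431/4478976
Step 8: max=2083230194669/839808000000, min=6904161863/2916000000, spread=6069221/53747712

Answer: 4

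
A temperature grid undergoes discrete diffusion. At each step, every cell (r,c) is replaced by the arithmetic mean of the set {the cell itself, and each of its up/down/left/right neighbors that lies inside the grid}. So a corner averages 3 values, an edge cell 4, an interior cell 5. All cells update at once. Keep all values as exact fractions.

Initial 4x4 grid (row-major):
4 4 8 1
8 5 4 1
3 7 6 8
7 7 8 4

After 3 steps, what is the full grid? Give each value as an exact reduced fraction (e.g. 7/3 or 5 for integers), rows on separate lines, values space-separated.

Answer: 11411/2160 3593/720 3269/720 8783/2160
7783/1440 32537/6000 5833/1200 6523/1440
42883/7200 34717/6000 34657/6000 7547/1440
13111/2160 22979/3600 4387/720 12931/2160

Derivation:
After step 1:
  16/3 21/4 17/4 10/3
  5 28/5 24/5 7/2
  25/4 28/5 33/5 19/4
  17/3 29/4 25/4 20/3
After step 2:
  187/36 613/120 529/120 133/36
  1331/240 21/4 99/20 983/240
  1351/240 313/50 28/5 1291/240
  115/18 743/120 803/120 53/9
After step 3:
  11411/2160 3593/720 3269/720 8783/2160
  7783/1440 32537/6000 5833/1200 6523/1440
  42883/7200 34717/6000 34657/6000 7547/1440
  13111/2160 22979/3600 4387/720 12931/2160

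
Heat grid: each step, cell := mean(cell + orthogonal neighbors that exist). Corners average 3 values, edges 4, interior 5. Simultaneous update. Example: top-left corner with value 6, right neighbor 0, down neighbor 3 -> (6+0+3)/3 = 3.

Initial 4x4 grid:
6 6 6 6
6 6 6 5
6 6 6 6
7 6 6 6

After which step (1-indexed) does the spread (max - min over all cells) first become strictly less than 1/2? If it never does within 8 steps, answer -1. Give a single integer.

Answer: 3

Derivation:
Step 1: max=19/3, min=17/3, spread=2/3
Step 2: max=113/18, min=689/120, spread=193/360
Step 3: max=1337/216, min=6269/1080, spread=52/135
  -> spread < 1/2 first at step 3
Step 4: max=39923/6480, min=631157/108000, spread=102679/324000
Step 5: max=5951233/972000, min=5693357/972000, spread=64469/243000
Step 6: max=177930709/29160000, min=171445613/29160000, spread=810637/3645000
Step 7: max=1063803023/174960000, min=5155524899/874800000, spread=20436277/109350000
Step 8: max=31834930169/5248800000, min=155053369109/26244000000, spread=515160217/3280500000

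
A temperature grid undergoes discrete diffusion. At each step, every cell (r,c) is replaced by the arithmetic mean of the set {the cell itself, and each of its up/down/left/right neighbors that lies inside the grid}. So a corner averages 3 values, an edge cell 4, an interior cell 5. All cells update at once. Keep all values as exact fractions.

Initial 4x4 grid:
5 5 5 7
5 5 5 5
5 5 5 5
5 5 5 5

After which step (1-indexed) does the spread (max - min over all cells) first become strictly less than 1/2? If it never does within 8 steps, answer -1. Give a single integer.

Step 1: max=17/3, min=5, spread=2/3
Step 2: max=50/9, min=5, spread=5/9
Step 3: max=581/108, min=5, spread=41/108
  -> spread < 1/2 first at step 3
Step 4: max=17243/3240, min=5, spread=1043/3240
Step 5: max=511553/97200, min=5, spread=25553/97200
Step 6: max=15251459/2916000, min=45079/9000, spread=645863/2916000
Step 7: max=455041691/87480000, min=300971/60000, spread=16225973/87480000
Step 8: max=13599477983/2624400000, min=135701/27000, spread=409340783/2624400000

Answer: 3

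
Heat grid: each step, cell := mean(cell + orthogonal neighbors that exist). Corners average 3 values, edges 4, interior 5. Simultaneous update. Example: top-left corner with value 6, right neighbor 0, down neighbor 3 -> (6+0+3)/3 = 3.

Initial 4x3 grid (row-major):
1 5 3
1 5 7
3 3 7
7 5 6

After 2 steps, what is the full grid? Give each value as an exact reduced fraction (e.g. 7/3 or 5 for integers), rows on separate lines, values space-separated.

Answer: 25/9 451/120 14/3
47/15 203/50 409/80
39/10 233/50 437/80
55/12 417/80 17/3

Derivation:
After step 1:
  7/3 7/2 5
  5/2 21/5 11/2
  7/2 23/5 23/4
  5 21/4 6
After step 2:
  25/9 451/120 14/3
  47/15 203/50 409/80
  39/10 233/50 437/80
  55/12 417/80 17/3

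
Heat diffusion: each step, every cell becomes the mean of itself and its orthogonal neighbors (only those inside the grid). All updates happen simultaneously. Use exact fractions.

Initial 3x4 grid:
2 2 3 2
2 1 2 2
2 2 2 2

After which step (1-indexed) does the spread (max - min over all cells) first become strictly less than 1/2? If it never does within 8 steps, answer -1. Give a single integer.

Answer: 2

Derivation:
Step 1: max=7/3, min=7/4, spread=7/12
Step 2: max=79/36, min=11/6, spread=13/36
  -> spread < 1/2 first at step 2
Step 3: max=925/432, min=673/360, spread=587/2160
Step 4: max=136163/64800, min=80977/43200, spread=5879/25920
Step 5: max=1006649/486000, min=4914293/2592000, spread=272701/1555200
Step 6: max=239337349/116640000, min=296942107/155520000, spread=2660923/18662400
Step 7: max=14248924991/6998400000, min=17943321713/9331200000, spread=126629393/1119744000
Step 8: max=850171212769/419904000000, min=1082238750067/559872000000, spread=1231748807/13436928000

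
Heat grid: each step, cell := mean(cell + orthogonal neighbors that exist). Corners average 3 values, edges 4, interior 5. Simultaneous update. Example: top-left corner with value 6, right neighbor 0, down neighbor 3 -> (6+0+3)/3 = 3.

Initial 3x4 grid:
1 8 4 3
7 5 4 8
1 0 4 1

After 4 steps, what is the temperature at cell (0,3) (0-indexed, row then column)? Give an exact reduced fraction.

Answer: 3593/800

Derivation:
Step 1: cell (0,3) = 5
Step 2: cell (0,3) = 55/12
Step 3: cell (0,3) = 671/144
Step 4: cell (0,3) = 3593/800
Full grid after step 4:
  138919/32400 952301/216000 108169/24000 3593/800
  565219/144000 240661/60000 371629/90000 916811/216000
  14293/4050 773551/216000 812771/216000 251783/64800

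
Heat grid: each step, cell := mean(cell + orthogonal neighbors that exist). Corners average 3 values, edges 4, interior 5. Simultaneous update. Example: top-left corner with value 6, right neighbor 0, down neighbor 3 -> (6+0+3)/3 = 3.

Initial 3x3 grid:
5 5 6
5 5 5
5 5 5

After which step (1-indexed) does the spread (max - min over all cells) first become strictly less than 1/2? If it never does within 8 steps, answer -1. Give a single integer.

Answer: 1

Derivation:
Step 1: max=16/3, min=5, spread=1/3
  -> spread < 1/2 first at step 1
Step 2: max=95/18, min=5, spread=5/18
Step 3: max=1121/216, min=5, spread=41/216
Step 4: max=66931/12960, min=1811/360, spread=347/2592
Step 5: max=3994937/777600, min=18157/3600, spread=2921/31104
Step 6: max=239108539/46656000, min=2185483/432000, spread=24611/373248
Step 7: max=14315522033/2799360000, min=49256741/9720000, spread=207329/4478976
Step 8: max=857837952451/167961600000, min=2630801599/518400000, spread=1746635/53747712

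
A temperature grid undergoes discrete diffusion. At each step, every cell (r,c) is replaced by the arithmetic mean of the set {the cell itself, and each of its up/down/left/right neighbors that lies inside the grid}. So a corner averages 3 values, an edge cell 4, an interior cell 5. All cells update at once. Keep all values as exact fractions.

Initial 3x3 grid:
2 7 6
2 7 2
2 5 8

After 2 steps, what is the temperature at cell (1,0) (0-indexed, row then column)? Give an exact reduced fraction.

Answer: 871/240

Derivation:
Step 1: cell (1,0) = 13/4
Step 2: cell (1,0) = 871/240
Full grid after step 2:
  149/36 563/120 65/12
  871/240 123/25 407/80
  47/12 181/40 65/12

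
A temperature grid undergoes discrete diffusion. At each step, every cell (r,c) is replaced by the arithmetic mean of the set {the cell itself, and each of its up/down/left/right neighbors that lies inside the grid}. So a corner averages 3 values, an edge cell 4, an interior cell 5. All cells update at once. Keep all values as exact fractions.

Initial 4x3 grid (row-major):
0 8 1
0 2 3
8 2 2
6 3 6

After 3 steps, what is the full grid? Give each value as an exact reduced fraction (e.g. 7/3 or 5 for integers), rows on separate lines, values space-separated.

Answer: 1265/432 41003/14400 109/36
692/225 9311/3000 7073/2400
13637/3600 2629/750 24199/7200
9199/2160 58273/14400 3977/1080

Derivation:
After step 1:
  8/3 11/4 4
  5/2 3 2
  4 17/5 13/4
  17/3 17/4 11/3
After step 2:
  95/36 149/48 35/12
  73/24 273/100 49/16
  467/120 179/50 739/240
  167/36 1019/240 67/18
After step 3:
  1265/432 41003/14400 109/36
  692/225 9311/3000 7073/2400
  13637/3600 2629/750 24199/7200
  9199/2160 58273/14400 3977/1080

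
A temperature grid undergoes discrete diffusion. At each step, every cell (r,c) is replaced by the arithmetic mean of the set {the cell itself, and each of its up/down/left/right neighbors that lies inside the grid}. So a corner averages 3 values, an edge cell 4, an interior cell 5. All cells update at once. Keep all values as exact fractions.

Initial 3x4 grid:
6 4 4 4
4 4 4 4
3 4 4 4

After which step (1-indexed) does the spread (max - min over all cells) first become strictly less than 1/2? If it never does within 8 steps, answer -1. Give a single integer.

Answer: 3

Derivation:
Step 1: max=14/3, min=11/3, spread=1
Step 2: max=161/36, min=185/48, spread=89/144
Step 3: max=1859/432, min=5681/1440, spread=1547/4320
  -> spread < 1/2 first at step 3
Step 4: max=109747/25920, min=1145/288, spread=6697/25920
Step 5: max=6501449/1555200, min=57433/14400, spread=59737/311040
Step 6: max=387288211/93312000, min=5183123/1296000, spread=2820671/18662400
Step 7: max=23110929089/5598720000, min=155990581/38880000, spread=25931417/223948800
Step 8: max=1381698182851/335923200000, min=521261003/129600000, spread=1223586523/13436928000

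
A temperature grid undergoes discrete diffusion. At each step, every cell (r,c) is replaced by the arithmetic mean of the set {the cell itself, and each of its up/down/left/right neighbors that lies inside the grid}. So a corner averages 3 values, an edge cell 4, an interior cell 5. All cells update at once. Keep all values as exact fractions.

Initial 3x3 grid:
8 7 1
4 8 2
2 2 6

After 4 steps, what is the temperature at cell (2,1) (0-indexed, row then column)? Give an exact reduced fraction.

Step 1: cell (2,1) = 9/2
Step 2: cell (2,1) = 151/40
Step 3: cell (2,1) = 3399/800
Step 4: cell (2,1) = 608159/144000
Full grid after step 4:
  331931/64800 32693/6750 603487/129600
  683659/144000 1670273/360000 3721579/864000
  36407/8100 608159/144000 539737/129600

Answer: 608159/144000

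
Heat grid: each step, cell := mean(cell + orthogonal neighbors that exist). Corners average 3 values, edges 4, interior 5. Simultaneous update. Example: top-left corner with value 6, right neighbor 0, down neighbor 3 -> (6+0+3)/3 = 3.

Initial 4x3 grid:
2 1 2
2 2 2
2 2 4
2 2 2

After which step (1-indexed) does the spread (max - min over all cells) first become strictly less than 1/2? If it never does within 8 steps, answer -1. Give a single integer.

Step 1: max=8/3, min=5/3, spread=1
Step 2: max=151/60, min=413/240, spread=191/240
Step 3: max=1291/540, min=3883/2160, spread=427/720
Step 4: max=37153/16200, min=244529/129600, spread=1171/2880
  -> spread < 1/2 first at step 4
Step 5: max=1101031/486000, min=14866531/7776000, spread=183331/518400
Step 6: max=64771649/29160000, min=911930009/466560000, spread=331777/1244160
Step 7: max=1922816783/874800000, min=55342596331/27993600000, spread=9166727/41472000
Step 8: max=228244800719/104976000000, min=3359659364129/1679616000000, spread=779353193/4478976000

Answer: 4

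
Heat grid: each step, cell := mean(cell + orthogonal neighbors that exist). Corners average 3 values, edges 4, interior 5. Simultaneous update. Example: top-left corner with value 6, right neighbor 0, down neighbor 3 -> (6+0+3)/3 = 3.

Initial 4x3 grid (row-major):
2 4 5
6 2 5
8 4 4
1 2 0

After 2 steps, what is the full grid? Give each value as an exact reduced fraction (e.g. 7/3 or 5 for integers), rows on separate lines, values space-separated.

After step 1:
  4 13/4 14/3
  9/2 21/5 4
  19/4 4 13/4
  11/3 7/4 2
After step 2:
  47/12 967/240 143/36
  349/80 399/100 967/240
  203/48 359/100 53/16
  61/18 137/48 7/3

Answer: 47/12 967/240 143/36
349/80 399/100 967/240
203/48 359/100 53/16
61/18 137/48 7/3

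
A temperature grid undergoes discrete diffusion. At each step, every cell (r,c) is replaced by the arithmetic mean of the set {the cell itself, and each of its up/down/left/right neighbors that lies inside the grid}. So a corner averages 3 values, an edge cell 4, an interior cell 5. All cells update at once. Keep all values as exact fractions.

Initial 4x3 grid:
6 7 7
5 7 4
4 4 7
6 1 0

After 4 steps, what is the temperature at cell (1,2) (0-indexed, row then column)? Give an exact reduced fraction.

Answer: 837/160

Derivation:
Step 1: cell (1,2) = 25/4
Step 2: cell (1,2) = 107/20
Step 3: cell (1,2) = 217/40
Step 4: cell (1,2) = 837/160
Full grid after step 4:
  49937/8640 66643/11520 50027/8640
  5077/960 42773/8000 837/160
  198149/43200 319277/72000 95737/21600
  104023/25920 673801/172800 98953/25920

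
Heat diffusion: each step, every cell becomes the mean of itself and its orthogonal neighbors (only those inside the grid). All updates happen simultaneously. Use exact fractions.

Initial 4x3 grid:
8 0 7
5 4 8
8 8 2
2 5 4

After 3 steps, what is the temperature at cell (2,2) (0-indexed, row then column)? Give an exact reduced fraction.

Step 1: cell (2,2) = 11/2
Step 2: cell (2,2) = 1189/240
Step 3: cell (2,2) = 36109/7200
Full grid after step 3:
  2191/432 72763/14400 359/72
  19237/3600 15541/3000 12283/2400
  1069/200 15521/3000 36109/7200
  3713/720 71243/14400 5147/1080

Answer: 36109/7200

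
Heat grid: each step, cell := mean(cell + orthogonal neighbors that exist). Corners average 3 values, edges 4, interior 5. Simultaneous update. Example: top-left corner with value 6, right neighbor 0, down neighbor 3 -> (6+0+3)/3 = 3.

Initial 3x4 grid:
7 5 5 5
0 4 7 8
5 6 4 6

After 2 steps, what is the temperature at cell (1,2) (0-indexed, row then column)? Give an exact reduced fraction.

Answer: 111/20

Derivation:
Step 1: cell (1,2) = 28/5
Step 2: cell (1,2) = 111/20
Full grid after step 2:
  53/12 383/80 447/80 6
  241/60 24/5 111/20 241/40
  149/36 557/120 221/40 73/12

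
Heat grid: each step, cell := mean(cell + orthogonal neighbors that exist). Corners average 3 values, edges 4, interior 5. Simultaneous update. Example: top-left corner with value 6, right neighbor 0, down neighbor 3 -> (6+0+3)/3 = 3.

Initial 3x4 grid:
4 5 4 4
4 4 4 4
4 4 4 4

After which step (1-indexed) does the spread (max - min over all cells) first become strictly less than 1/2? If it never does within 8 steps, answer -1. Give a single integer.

Step 1: max=13/3, min=4, spread=1/3
  -> spread < 1/2 first at step 1
Step 2: max=511/120, min=4, spread=31/120
Step 3: max=4531/1080, min=4, spread=211/1080
Step 4: max=448897/108000, min=7247/1800, spread=14077/108000
Step 5: max=4028407/972000, min=435683/108000, spread=5363/48600
Step 6: max=120380809/29160000, min=242869/60000, spread=93859/1166400
Step 7: max=7208674481/1749600000, min=394136467/97200000, spread=4568723/69984000
Step 8: max=431684435629/104976000000, min=11845618889/2916000000, spread=8387449/167961600

Answer: 1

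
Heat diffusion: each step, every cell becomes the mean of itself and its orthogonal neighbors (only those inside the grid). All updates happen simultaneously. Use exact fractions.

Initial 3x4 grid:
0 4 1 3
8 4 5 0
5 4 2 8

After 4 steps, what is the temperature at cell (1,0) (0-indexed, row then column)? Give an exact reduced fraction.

Answer: 3636007/864000

Derivation:
Step 1: cell (1,0) = 17/4
Step 2: cell (1,0) = 227/48
Step 3: cell (1,0) = 58733/14400
Step 4: cell (1,0) = 3636007/864000
Full grid after step 4:
  162301/43200 1809/500 165557/54000 99337/32400
  3636007/864000 1349873/360000 161431/45000 342599/108000
  556403/129600 458369/108000 400489/108000 7357/2025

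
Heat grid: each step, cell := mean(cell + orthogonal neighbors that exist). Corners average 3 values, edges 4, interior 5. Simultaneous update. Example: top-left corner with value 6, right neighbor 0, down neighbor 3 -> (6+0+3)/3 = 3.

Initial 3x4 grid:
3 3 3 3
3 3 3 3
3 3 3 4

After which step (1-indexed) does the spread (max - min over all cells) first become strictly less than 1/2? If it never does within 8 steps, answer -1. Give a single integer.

Step 1: max=10/3, min=3, spread=1/3
  -> spread < 1/2 first at step 1
Step 2: max=59/18, min=3, spread=5/18
Step 3: max=689/216, min=3, spread=41/216
Step 4: max=81977/25920, min=3, spread=4217/25920
Step 5: max=4874749/1555200, min=21679/7200, spread=38417/311040
Step 6: max=291136211/93312000, min=434597/144000, spread=1903471/18662400
Step 7: max=17397149089/5598720000, min=13075759/4320000, spread=18038617/223948800
Step 8: max=1041037782851/335923200000, min=1179326759/388800000, spread=883978523/13436928000

Answer: 1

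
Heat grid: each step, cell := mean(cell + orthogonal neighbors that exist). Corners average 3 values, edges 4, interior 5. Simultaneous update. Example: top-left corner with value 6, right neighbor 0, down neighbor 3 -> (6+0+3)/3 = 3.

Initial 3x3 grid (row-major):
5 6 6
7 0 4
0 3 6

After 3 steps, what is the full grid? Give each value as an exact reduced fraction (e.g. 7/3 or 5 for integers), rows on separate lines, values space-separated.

Answer: 643/144 2497/576 1993/432
535/144 163/40 575/144
1501/432 1925/576 1645/432

Derivation:
After step 1:
  6 17/4 16/3
  3 4 4
  10/3 9/4 13/3
After step 2:
  53/12 235/48 163/36
  49/12 7/2 53/12
  103/36 167/48 127/36
After step 3:
  643/144 2497/576 1993/432
  535/144 163/40 575/144
  1501/432 1925/576 1645/432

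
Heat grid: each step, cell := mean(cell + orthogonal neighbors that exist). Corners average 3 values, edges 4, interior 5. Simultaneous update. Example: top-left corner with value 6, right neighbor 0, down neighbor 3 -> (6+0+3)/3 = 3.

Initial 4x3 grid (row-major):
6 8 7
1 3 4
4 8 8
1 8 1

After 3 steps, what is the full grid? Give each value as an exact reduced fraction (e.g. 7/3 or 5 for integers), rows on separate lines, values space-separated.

After step 1:
  5 6 19/3
  7/2 24/5 11/2
  7/2 31/5 21/4
  13/3 9/2 17/3
After step 2:
  29/6 83/15 107/18
  21/5 26/5 1313/240
  263/60 97/20 1357/240
  37/9 207/40 185/36
After step 3:
  437/90 242/45 12203/2160
  1117/240 6061/1200 8017/1440
  1579/360 2021/400 7601/1440
  4921/1080 771/160 11497/2160

Answer: 437/90 242/45 12203/2160
1117/240 6061/1200 8017/1440
1579/360 2021/400 7601/1440
4921/1080 771/160 11497/2160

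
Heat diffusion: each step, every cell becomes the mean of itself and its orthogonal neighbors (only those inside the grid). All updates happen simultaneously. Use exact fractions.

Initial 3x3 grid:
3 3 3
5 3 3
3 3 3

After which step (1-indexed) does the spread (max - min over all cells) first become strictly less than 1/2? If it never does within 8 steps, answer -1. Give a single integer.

Answer: 3

Derivation:
Step 1: max=11/3, min=3, spread=2/3
Step 2: max=427/120, min=3, spread=67/120
Step 3: max=3677/1080, min=307/100, spread=1807/5400
  -> spread < 1/2 first at step 3
Step 4: max=1453963/432000, min=8461/2700, spread=33401/144000
Step 5: max=12893933/3888000, min=853391/270000, spread=3025513/19440000
Step 6: max=5130526867/1555200000, min=45955949/14400000, spread=53531/497664
Step 7: max=305968925849/93312000000, min=12455116051/3888000000, spread=450953/5971968
Step 8: max=18305063560603/5598720000000, min=1500688610519/466560000000, spread=3799043/71663616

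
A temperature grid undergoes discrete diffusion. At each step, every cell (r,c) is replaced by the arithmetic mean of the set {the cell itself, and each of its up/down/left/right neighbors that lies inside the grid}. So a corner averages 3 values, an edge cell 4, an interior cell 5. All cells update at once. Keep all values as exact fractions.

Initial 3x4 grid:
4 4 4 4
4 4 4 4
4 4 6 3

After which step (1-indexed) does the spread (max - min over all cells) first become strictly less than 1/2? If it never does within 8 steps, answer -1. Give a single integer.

Answer: 2

Derivation:
Step 1: max=9/2, min=15/4, spread=3/4
Step 2: max=1049/240, min=47/12, spread=109/240
  -> spread < 1/2 first at step 2
Step 3: max=3381/800, min=4, spread=181/800
Step 4: max=906383/216000, min=174631/43200, spread=923/6000
Step 5: max=997423/240000, min=438181/108000, spread=213187/2160000
Step 6: max=806132807/194400000, min=44018099/10800000, spread=552281/7776000
Step 7: max=115698237947/27993600000, min=793736713/194400000, spread=56006051/1119744000
Step 8: max=2888342518367/699840000000, min=23860574171/5832000000, spread=25073617847/699840000000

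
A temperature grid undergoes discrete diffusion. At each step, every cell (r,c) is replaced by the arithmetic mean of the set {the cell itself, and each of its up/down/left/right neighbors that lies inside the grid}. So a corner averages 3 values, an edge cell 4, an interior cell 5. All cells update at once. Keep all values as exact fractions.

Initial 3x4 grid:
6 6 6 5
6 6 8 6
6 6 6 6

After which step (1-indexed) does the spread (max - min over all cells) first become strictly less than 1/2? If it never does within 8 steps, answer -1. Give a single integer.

Step 1: max=13/2, min=17/3, spread=5/6
Step 2: max=159/25, min=6, spread=9/25
  -> spread < 1/2 first at step 2
Step 3: max=1253/200, min=1213/200, spread=1/5
Step 4: max=268357/43200, min=43807/7200, spread=1103/8640
Step 5: max=13386089/2160000, min=1466911/240000, spread=18389/216000
Step 6: max=962254997/155520000, min=1100873/180000, spread=444029/6220800
Step 7: max=57640076423/9331200000, min=2382110627/388800000, spread=3755371/74649600
Step 8: max=1152144171719/186624000000, min=143016050543/23328000000, spread=64126139/1492992000

Answer: 2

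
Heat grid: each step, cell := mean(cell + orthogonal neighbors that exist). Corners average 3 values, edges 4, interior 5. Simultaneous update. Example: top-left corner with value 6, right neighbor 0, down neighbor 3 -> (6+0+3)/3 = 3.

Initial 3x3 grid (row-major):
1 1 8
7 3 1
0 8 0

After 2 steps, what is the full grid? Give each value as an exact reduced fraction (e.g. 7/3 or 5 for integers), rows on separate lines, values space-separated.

Answer: 3 163/48 115/36
59/16 63/20 10/3
7/2 59/16 35/12

Derivation:
After step 1:
  3 13/4 10/3
  11/4 4 3
  5 11/4 3
After step 2:
  3 163/48 115/36
  59/16 63/20 10/3
  7/2 59/16 35/12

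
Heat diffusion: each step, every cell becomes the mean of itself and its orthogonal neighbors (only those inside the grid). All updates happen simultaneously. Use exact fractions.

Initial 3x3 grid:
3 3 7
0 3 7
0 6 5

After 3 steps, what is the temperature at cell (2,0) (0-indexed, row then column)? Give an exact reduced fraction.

Step 1: cell (2,0) = 2
Step 2: cell (2,0) = 7/3
Step 3: cell (2,0) = 509/180
Full grid after step 3:
  1043/360 6787/1800 5099/1080
  6491/2400 11351/3000 34123/7200
  509/180 8891/2400 211/45

Answer: 509/180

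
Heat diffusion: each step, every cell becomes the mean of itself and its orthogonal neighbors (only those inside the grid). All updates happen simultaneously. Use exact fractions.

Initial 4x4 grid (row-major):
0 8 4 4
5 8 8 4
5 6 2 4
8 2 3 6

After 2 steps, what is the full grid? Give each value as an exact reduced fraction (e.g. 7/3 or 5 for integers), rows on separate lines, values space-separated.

After step 1:
  13/3 5 6 4
  9/2 7 26/5 5
  6 23/5 23/5 4
  5 19/4 13/4 13/3
After step 2:
  83/18 67/12 101/20 5
  131/24 263/50 139/25 91/20
  201/40 539/100 433/100 269/60
  21/4 22/5 127/30 139/36

Answer: 83/18 67/12 101/20 5
131/24 263/50 139/25 91/20
201/40 539/100 433/100 269/60
21/4 22/5 127/30 139/36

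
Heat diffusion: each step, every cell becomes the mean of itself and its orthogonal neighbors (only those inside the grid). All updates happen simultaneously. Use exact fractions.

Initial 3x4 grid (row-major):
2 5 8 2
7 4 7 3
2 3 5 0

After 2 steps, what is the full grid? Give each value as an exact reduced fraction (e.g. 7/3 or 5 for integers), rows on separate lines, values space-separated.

After step 1:
  14/3 19/4 11/2 13/3
  15/4 26/5 27/5 3
  4 7/2 15/4 8/3
After step 2:
  79/18 1207/240 1199/240 77/18
  1057/240 113/25 457/100 77/20
  15/4 329/80 919/240 113/36

Answer: 79/18 1207/240 1199/240 77/18
1057/240 113/25 457/100 77/20
15/4 329/80 919/240 113/36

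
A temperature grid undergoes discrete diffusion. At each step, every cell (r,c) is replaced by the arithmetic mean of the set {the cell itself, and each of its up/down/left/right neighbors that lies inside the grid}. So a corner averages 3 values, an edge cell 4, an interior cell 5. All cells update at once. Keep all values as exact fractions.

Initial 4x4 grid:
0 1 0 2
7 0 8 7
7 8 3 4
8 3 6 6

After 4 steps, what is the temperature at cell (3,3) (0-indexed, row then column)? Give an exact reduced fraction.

Answer: 40777/8100

Derivation:
Step 1: cell (3,3) = 16/3
Step 2: cell (3,3) = 89/18
Step 3: cell (3,3) = 2837/540
Step 4: cell (3,3) = 40777/8100
Full grid after step 4:
  25817/8100 354833/108000 117919/36000 80089/21600
  449243/108000 8633/2250 248803/60000 98471/24000
  11951/2400 304541/60000 5306/1125 1056671/216000
  122471/21600 76871/14400 1144241/216000 40777/8100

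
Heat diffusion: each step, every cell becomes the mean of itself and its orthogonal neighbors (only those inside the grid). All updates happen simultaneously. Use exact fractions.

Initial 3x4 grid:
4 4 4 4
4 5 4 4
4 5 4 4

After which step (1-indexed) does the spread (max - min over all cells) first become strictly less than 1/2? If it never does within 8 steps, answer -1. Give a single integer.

Step 1: max=9/2, min=4, spread=1/2
Step 2: max=1049/240, min=4, spread=89/240
  -> spread < 1/2 first at step 2
Step 3: max=584/135, min=973/240, spread=587/2160
Step 4: max=558217/129600, min=9793/2400, spread=5879/25920
Step 5: max=33301553/7776000, min=13862/3375, spread=272701/1555200
Step 6: max=1990695967/466560000, min=53449247/12960000, spread=2660923/18662400
Step 7: max=119032929053/27993600000, min=357614797/86400000, spread=126629393/1119744000
Step 8: max=7124079199927/1679616000000, min=193614183307/46656000000, spread=1231748807/13436928000

Answer: 2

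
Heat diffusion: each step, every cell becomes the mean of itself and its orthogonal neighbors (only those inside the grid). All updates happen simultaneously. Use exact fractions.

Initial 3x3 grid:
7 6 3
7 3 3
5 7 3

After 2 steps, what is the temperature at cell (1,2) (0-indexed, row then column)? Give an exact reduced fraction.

Answer: 62/15

Derivation:
Step 1: cell (1,2) = 3
Step 2: cell (1,2) = 62/15
Full grid after step 2:
  203/36 1237/240 47/12
  237/40 459/100 62/15
  49/9 611/120 71/18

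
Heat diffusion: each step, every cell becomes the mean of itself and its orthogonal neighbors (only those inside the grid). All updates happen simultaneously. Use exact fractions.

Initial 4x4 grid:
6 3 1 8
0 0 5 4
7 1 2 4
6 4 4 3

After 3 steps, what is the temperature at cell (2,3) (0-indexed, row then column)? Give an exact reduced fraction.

Answer: 12617/3600

Derivation:
Step 1: cell (2,3) = 13/4
Step 2: cell (2,3) = 461/120
Step 3: cell (2,3) = 12617/3600
Full grid after step 3:
  1043/360 469/160 25649/7200 8489/2160
  1459/480 2943/1000 19307/6000 14077/3600
  25213/7200 19453/6000 10007/3000 12617/3600
  8623/2160 824/225 3083/900 3851/1080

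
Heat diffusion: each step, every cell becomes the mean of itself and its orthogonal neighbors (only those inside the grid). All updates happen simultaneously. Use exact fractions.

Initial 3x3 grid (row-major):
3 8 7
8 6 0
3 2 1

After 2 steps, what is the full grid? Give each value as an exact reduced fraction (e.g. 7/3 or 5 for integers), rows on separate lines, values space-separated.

After step 1:
  19/3 6 5
  5 24/5 7/2
  13/3 3 1
After step 2:
  52/9 83/15 29/6
  307/60 223/50 143/40
  37/9 197/60 5/2

Answer: 52/9 83/15 29/6
307/60 223/50 143/40
37/9 197/60 5/2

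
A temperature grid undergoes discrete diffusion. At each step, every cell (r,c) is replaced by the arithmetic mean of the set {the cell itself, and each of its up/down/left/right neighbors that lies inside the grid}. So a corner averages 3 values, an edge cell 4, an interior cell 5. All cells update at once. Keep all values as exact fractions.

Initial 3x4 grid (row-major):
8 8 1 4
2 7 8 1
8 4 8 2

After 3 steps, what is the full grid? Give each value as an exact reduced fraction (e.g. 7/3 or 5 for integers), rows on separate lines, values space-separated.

After step 1:
  6 6 21/4 2
  25/4 29/5 5 15/4
  14/3 27/4 11/2 11/3
After step 2:
  73/12 461/80 73/16 11/3
  1363/240 149/25 253/50 173/48
  53/9 1363/240 251/48 155/36
After step 3:
  701/120 13421/2400 11431/2400 71/18
  85001/14400 33769/6000 29299/6000 59891/14400
  6209/1080 40963/7200 36493/7200 473/108

Answer: 701/120 13421/2400 11431/2400 71/18
85001/14400 33769/6000 29299/6000 59891/14400
6209/1080 40963/7200 36493/7200 473/108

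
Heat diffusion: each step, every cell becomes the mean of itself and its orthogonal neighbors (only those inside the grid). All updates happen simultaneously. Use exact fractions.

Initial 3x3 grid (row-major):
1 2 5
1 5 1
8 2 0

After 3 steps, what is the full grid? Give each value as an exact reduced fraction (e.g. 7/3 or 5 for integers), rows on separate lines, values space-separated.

Answer: 709/270 13403/4800 1333/540
4951/1600 7829/3000 38459/14400
3281/1080 43259/14400 877/360

Derivation:
After step 1:
  4/3 13/4 8/3
  15/4 11/5 11/4
  11/3 15/4 1
After step 2:
  25/9 189/80 26/9
  219/80 157/50 517/240
  67/18 637/240 5/2
After step 3:
  709/270 13403/4800 1333/540
  4951/1600 7829/3000 38459/14400
  3281/1080 43259/14400 877/360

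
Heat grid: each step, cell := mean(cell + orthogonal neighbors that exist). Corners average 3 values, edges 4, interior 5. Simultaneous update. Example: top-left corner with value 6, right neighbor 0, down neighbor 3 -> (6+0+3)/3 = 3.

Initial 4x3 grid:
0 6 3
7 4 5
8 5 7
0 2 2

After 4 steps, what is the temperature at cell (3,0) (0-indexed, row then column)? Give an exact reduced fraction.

Answer: 521857/129600

Derivation:
Step 1: cell (3,0) = 10/3
Step 2: cell (3,0) = 127/36
Step 3: cell (3,0) = 527/135
Step 4: cell (3,0) = 521857/129600
Full grid after step 4:
  577777/129600 1296041/288000 581327/129600
  975557/216000 541669/120000 245233/54000
  930137/216000 519169/120000 233503/54000
  521857/129600 1153481/288000 523307/129600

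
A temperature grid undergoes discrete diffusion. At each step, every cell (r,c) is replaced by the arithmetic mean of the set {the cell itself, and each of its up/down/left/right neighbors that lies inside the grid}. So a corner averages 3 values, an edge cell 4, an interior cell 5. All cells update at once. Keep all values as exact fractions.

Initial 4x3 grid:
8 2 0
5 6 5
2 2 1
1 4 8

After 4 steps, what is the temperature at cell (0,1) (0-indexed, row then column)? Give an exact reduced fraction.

Step 1: cell (0,1) = 4
Step 2: cell (0,1) = 23/6
Step 3: cell (0,1) = 1399/360
Step 4: cell (0,1) = 82619/21600
Full grid after step 4:
  17507/4320 82619/21600 2911/810
  55601/14400 133939/36000 38407/10800
  152503/43200 254833/72000 38407/10800
  86639/25920 593657/172800 92249/25920

Answer: 82619/21600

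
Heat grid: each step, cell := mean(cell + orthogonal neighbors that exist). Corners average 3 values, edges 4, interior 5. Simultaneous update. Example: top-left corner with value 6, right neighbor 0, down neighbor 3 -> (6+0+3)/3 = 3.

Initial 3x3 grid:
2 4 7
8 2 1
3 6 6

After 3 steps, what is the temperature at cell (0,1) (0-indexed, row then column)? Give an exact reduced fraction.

Answer: 58019/14400

Derivation:
Step 1: cell (0,1) = 15/4
Step 2: cell (0,1) = 997/240
Step 3: cell (0,1) = 58019/14400
Full grid after step 3:
  4601/1080 58019/14400 2929/720
  61819/14400 25753/6000 14611/3600
  2473/540 6941/1600 9317/2160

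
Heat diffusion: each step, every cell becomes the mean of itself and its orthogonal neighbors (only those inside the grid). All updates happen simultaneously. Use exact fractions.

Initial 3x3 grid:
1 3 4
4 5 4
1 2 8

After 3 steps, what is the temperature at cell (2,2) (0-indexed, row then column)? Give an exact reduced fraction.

Step 1: cell (2,2) = 14/3
Step 2: cell (2,2) = 167/36
Step 3: cell (2,2) = 9061/2160
Full grid after step 3:
  406/135 50437/14400 4193/1080
  15029/4800 21419/6000 60337/14400
  6851/2160 2263/600 9061/2160

Answer: 9061/2160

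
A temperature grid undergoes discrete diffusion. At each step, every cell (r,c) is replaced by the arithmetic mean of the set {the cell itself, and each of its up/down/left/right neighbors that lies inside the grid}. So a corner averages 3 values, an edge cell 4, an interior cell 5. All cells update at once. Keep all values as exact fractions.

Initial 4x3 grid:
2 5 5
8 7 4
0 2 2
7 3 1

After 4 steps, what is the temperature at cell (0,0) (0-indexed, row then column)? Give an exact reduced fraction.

Answer: 13153/2880

Derivation:
Step 1: cell (0,0) = 5
Step 2: cell (0,0) = 14/3
Step 3: cell (0,0) = 3419/720
Step 4: cell (0,0) = 13153/2880
Full grid after step 4:
  13153/2880 157753/34560 113947/25920
  1243/288 298261/72000 6977/1728
  81101/21600 259751/72000 16153/4800
  17923/5184 548263/172800 5267/1728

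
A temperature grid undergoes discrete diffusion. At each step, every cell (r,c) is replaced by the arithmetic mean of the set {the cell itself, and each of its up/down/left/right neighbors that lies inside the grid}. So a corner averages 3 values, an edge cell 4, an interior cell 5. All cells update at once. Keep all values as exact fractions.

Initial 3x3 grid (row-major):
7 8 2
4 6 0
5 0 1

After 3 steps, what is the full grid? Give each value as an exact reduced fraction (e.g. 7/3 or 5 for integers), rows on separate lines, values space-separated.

After step 1:
  19/3 23/4 10/3
  11/2 18/5 9/4
  3 3 1/3
After step 2:
  211/36 1141/240 34/9
  553/120 201/50 571/240
  23/6 149/60 67/36
After step 3:
  10961/2160 66287/14400 491/135
  32981/7200 3649/1000 43337/14400
  437/120 5489/1800 4841/2160

Answer: 10961/2160 66287/14400 491/135
32981/7200 3649/1000 43337/14400
437/120 5489/1800 4841/2160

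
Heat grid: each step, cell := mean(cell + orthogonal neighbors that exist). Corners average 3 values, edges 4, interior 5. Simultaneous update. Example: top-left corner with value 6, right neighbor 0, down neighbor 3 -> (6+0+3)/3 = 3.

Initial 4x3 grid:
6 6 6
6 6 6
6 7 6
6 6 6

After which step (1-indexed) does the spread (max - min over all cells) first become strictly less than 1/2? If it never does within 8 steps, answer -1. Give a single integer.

Answer: 1

Derivation:
Step 1: max=25/4, min=6, spread=1/4
  -> spread < 1/2 first at step 1
Step 2: max=623/100, min=6, spread=23/100
Step 3: max=29611/4800, min=2413/400, spread=131/960
Step 4: max=265751/43200, min=43591/7200, spread=841/8640
Step 5: max=106222051/17280000, min=8733373/1440000, spread=56863/691200
Step 6: max=954654341/155520000, min=78749543/12960000, spread=386393/6220800
Step 7: max=381641723131/62208000000, min=31524358813/5184000000, spread=26795339/497664000
Step 8: max=22878695714129/3732480000000, min=1893326149667/311040000000, spread=254051069/5971968000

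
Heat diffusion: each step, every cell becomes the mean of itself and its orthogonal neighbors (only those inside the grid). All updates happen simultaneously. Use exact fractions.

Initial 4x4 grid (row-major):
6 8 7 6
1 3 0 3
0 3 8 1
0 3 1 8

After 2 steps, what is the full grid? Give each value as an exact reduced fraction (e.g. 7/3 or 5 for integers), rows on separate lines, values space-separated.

After step 1:
  5 6 21/4 16/3
  5/2 3 21/5 5/2
  1 17/5 13/5 5
  1 7/4 5 10/3
After step 2:
  9/2 77/16 1247/240 157/36
  23/8 191/50 351/100 511/120
  79/40 47/20 101/25 403/120
  5/4 223/80 761/240 40/9

Answer: 9/2 77/16 1247/240 157/36
23/8 191/50 351/100 511/120
79/40 47/20 101/25 403/120
5/4 223/80 761/240 40/9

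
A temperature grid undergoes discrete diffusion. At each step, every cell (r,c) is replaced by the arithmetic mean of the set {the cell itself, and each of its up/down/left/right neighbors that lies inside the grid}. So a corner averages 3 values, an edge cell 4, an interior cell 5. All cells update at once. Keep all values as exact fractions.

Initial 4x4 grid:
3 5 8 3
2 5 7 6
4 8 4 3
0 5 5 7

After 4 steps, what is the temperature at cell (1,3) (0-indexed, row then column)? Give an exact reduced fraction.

Answer: 46171/8640

Derivation:
Step 1: cell (1,3) = 19/4
Step 2: cell (1,3) = 257/48
Step 3: cell (1,3) = 38233/7200
Step 4: cell (1,3) = 46171/8640
Full grid after step 4:
  18131/4050 131113/27000 1427/270 348673/64800
  58709/13500 216551/45000 937327/180000 46171/8640
  4237/1000 18587/4000 50873/10000 124291/24000
  18047/4320 327289/72000 354353/72000 54931/10800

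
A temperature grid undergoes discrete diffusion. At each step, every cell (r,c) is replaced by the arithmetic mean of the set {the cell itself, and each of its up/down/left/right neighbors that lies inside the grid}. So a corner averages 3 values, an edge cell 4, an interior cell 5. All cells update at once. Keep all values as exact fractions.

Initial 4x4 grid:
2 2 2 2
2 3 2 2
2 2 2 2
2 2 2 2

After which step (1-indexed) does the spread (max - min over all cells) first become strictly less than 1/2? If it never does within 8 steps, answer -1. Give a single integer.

Step 1: max=9/4, min=2, spread=1/4
  -> spread < 1/2 first at step 1
Step 2: max=111/50, min=2, spread=11/50
Step 3: max=5167/2400, min=2, spread=367/2400
Step 4: max=23171/10800, min=1213/600, spread=1337/10800
Step 5: max=689669/324000, min=36469/18000, spread=33227/324000
Step 6: max=20654327/9720000, min=220049/108000, spread=849917/9720000
Step 7: max=616914347/291600000, min=3308533/1620000, spread=21378407/291600000
Step 8: max=18462462371/8748000000, min=995688343/486000000, spread=540072197/8748000000

Answer: 1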